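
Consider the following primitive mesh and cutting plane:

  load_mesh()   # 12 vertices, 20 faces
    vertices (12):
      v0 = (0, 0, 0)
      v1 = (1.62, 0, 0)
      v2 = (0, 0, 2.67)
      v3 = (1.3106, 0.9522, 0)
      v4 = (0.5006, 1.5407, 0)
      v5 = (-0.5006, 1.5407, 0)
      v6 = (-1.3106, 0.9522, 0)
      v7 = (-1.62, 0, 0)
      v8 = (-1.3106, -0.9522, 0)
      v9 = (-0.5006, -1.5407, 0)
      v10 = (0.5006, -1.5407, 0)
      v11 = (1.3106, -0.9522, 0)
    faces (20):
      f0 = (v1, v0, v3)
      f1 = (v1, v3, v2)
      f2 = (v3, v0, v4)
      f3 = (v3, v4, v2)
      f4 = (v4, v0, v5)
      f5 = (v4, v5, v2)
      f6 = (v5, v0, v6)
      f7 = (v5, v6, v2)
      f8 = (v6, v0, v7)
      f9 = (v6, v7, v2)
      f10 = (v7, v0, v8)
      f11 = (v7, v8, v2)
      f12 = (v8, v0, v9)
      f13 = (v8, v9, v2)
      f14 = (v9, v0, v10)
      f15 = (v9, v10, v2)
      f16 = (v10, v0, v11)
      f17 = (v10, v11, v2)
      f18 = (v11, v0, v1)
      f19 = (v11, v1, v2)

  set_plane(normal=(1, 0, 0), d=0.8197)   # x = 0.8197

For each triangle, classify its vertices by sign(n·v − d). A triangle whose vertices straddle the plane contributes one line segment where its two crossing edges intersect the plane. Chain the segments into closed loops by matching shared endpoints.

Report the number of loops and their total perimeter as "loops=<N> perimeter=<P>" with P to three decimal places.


loops=1 perimeter=6.426

Straddling triangles (8 of 20):
  (v1,v0,v3) [+-+] → (0.8197, 0, 0)–(0.8197, 0.595543, 0)  len=0.5955
  (v1,v3,v2) [++-] → (0.8197, 0.595543, 1.00008)–(0.8197, 0, 1.31901)  len=0.6756
  (v3,v0,v4) [+--] → (0.8197, 0.595543, 0)–(0.8197, 1.30886, 0)  len=0.7133
  (v3,v4,v2) [+--] → (0.8197, 1.30886, 0)–(0.8197, 0.595543, 1.00008)  len=1.2284
  (v10,v0,v11) [--+] → (0.8197, -0.595543, 0)–(0.8197, -1.30886, 0)  len=0.7133
  (v10,v11,v2) [-+-] → (0.8197, -1.30886, 0)–(0.8197, -0.595543, 1.00008)  len=1.2284
  (v11,v0,v1) [+-+] → (0.8197, -0.595543, 0)–(0.8197, 0, 0)  len=0.5955
  (v11,v1,v2) [++-] → (0.8197, 0, 1.31901)–(0.8197, -0.595543, 1.00008)  len=0.6756

Chained into 1 loop(s):
  loop 1: 8 segments, perimeter = 6.4257
Total perimeter = 6.426


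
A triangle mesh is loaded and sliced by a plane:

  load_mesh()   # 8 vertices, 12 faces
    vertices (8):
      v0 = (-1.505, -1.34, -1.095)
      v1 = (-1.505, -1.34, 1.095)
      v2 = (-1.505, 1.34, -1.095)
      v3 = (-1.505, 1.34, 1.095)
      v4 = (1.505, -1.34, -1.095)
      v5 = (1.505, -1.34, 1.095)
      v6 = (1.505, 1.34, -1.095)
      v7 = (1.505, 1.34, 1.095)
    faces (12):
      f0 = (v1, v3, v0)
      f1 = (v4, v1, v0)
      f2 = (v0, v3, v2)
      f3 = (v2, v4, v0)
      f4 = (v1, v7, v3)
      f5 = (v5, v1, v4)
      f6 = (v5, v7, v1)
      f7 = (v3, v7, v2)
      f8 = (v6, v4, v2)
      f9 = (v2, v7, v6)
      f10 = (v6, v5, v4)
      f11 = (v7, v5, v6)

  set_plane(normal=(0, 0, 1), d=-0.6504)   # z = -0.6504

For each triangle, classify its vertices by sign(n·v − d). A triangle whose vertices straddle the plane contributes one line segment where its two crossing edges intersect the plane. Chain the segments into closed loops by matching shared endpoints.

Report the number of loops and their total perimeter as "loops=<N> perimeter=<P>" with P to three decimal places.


Straddling triangles (8 of 12):
  (v1,v3,v0) [++-] → (-1.505, -0.795923, -0.6504)–(-1.505, -1.34, -0.6504)  len=0.5441
  (v4,v1,v0) [-+-] → (0.893929, -1.34, -0.6504)–(-1.505, -1.34, -0.6504)  len=2.3989
  (v0,v3,v2) [-+-] → (-1.505, -0.795923, -0.6504)–(-1.505, 1.34, -0.6504)  len=2.1359
  (v5,v1,v4) [++-] → (0.893929, -1.34, -0.6504)–(1.505, -1.34, -0.6504)  len=0.6111
  (v3,v7,v2) [++-] → (-0.893929, 1.34, -0.6504)–(-1.505, 1.34, -0.6504)  len=0.6111
  (v2,v7,v6) [-+-] → (-0.893929, 1.34, -0.6504)–(1.505, 1.34, -0.6504)  len=2.3989
  (v6,v5,v4) [-+-] → (1.505, 0.795923, -0.6504)–(1.505, -1.34, -0.6504)  len=2.1359
  (v7,v5,v6) [++-] → (1.505, 0.795923, -0.6504)–(1.505, 1.34, -0.6504)  len=0.5441

Chained into 1 loop(s):
  loop 1: 8 segments, perimeter = 11.3800
Total perimeter = 11.380

loops=1 perimeter=11.380


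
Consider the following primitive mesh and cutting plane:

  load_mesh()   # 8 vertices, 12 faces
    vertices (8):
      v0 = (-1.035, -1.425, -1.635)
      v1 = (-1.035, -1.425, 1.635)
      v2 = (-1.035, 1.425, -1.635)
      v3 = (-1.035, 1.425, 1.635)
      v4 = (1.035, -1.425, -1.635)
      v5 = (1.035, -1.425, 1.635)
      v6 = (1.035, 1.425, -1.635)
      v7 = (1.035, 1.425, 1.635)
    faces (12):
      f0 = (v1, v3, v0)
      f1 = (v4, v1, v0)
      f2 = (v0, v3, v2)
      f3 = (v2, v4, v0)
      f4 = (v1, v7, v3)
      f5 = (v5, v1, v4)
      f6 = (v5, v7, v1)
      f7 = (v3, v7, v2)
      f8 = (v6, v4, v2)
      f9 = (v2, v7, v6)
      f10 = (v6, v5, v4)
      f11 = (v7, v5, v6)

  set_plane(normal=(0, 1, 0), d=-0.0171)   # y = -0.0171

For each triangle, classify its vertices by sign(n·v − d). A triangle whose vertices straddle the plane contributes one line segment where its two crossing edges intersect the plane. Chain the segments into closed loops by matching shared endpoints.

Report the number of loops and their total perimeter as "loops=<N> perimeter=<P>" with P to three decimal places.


loops=1 perimeter=10.680

Straddling triangles (8 of 12):
  (v1,v3,v0) [-+-] → (-1.035, -0.0171, 1.635)–(-1.035, -0.0171, -0.01962)  len=1.6546
  (v0,v3,v2) [-++] → (-1.035, -0.0171, -0.01962)–(-1.035, -0.0171, -1.635)  len=1.6154
  (v2,v4,v0) [+--] → (0.01242, -0.0171, -1.635)–(-1.035, -0.0171, -1.635)  len=1.0474
  (v1,v7,v3) [-++] → (-0.01242, -0.0171, 1.635)–(-1.035, -0.0171, 1.635)  len=1.0226
  (v5,v7,v1) [-+-] → (1.035, -0.0171, 1.635)–(-0.01242, -0.0171, 1.635)  len=1.0474
  (v6,v4,v2) [+-+] → (1.035, -0.0171, -1.635)–(0.01242, -0.0171, -1.635)  len=1.0226
  (v6,v5,v4) [+--] → (1.035, -0.0171, 0.01962)–(1.035, -0.0171, -1.635)  len=1.6546
  (v7,v5,v6) [+-+] → (1.035, -0.0171, 1.635)–(1.035, -0.0171, 0.01962)  len=1.6154

Chained into 1 loop(s):
  loop 1: 8 segments, perimeter = 10.6800
Total perimeter = 10.680


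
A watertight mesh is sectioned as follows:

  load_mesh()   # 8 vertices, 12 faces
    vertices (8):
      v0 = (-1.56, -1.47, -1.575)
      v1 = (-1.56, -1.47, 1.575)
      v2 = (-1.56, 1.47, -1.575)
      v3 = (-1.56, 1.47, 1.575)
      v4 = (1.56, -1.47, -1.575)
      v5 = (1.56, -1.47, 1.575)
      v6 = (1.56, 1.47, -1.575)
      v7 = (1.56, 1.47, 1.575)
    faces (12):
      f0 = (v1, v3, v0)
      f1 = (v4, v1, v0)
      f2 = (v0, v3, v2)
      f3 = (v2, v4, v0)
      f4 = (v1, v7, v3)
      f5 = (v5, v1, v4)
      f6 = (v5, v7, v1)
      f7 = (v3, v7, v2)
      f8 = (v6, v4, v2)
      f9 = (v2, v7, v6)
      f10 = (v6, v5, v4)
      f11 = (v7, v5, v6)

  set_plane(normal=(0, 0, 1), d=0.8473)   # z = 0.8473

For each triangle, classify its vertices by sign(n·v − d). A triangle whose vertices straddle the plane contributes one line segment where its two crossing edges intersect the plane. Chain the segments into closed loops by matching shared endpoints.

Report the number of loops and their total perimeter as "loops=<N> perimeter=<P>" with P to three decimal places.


Straddling triangles (8 of 12):
  (v1,v3,v0) [++-] → (-1.56, 0.790813, 0.8473)–(-1.56, -1.47, 0.8473)  len=2.2608
  (v4,v1,v0) [-+-] → (-0.83923, -1.47, 0.8473)–(-1.56, -1.47, 0.8473)  len=0.7208
  (v0,v3,v2) [-+-] → (-1.56, 0.790813, 0.8473)–(-1.56, 1.47, 0.8473)  len=0.6792
  (v5,v1,v4) [++-] → (-0.83923, -1.47, 0.8473)–(1.56, -1.47, 0.8473)  len=2.3992
  (v3,v7,v2) [++-] → (0.83923, 1.47, 0.8473)–(-1.56, 1.47, 0.8473)  len=2.3992
  (v2,v7,v6) [-+-] → (0.83923, 1.47, 0.8473)–(1.56, 1.47, 0.8473)  len=0.7208
  (v6,v5,v4) [-+-] → (1.56, -0.790813, 0.8473)–(1.56, -1.47, 0.8473)  len=0.6792
  (v7,v5,v6) [++-] → (1.56, -0.790813, 0.8473)–(1.56, 1.47, 0.8473)  len=2.2608

Chained into 1 loop(s):
  loop 1: 8 segments, perimeter = 12.1200
Total perimeter = 12.120

loops=1 perimeter=12.120


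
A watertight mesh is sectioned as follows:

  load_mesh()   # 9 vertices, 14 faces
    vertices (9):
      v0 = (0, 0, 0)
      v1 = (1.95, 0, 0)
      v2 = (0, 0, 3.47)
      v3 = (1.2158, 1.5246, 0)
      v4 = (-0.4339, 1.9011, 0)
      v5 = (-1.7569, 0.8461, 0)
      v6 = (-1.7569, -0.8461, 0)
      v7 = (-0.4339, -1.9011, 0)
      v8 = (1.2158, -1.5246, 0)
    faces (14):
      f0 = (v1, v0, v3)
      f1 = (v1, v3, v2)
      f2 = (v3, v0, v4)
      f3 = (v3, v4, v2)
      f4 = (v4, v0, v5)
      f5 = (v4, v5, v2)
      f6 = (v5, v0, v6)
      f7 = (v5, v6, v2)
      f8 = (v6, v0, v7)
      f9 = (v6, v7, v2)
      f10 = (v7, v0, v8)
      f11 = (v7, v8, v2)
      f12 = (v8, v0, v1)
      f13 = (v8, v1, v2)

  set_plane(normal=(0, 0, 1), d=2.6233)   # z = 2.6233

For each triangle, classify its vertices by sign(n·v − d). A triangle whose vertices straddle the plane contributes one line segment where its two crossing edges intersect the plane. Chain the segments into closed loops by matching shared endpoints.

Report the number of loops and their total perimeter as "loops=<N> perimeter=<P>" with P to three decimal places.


loops=1 perimeter=2.890

Straddling triangles (7 of 14):
  (v1,v3,v2) [--+] → (0.296662, 0.372011, 2.6233)–(0.475811, 0, 2.6233)  len=0.4129
  (v3,v4,v2) [--+] → (-0.105874, 0.463879, 2.6233)–(0.296662, 0.372011, 2.6233)  len=0.4129
  (v4,v5,v2) [--+] → (-0.428694, 0.206453, 2.6233)–(-0.105874, 0.463879, 2.6233)  len=0.4129
  (v5,v6,v2) [--+] → (-0.428694, -0.206453, 2.6233)–(-0.428694, 0.206453, 2.6233)  len=0.4129
  (v6,v7,v2) [--+] → (-0.105874, -0.463879, 2.6233)–(-0.428694, -0.206453, 2.6233)  len=0.4129
  (v7,v8,v2) [--+] → (0.296662, -0.372011, 2.6233)–(-0.105874, -0.463879, 2.6233)  len=0.4129
  (v8,v1,v2) [--+] → (0.475811, 0, 2.6233)–(0.296662, -0.372011, 2.6233)  len=0.4129

Chained into 1 loop(s):
  loop 1: 7 segments, perimeter = 2.8903
Total perimeter = 2.890


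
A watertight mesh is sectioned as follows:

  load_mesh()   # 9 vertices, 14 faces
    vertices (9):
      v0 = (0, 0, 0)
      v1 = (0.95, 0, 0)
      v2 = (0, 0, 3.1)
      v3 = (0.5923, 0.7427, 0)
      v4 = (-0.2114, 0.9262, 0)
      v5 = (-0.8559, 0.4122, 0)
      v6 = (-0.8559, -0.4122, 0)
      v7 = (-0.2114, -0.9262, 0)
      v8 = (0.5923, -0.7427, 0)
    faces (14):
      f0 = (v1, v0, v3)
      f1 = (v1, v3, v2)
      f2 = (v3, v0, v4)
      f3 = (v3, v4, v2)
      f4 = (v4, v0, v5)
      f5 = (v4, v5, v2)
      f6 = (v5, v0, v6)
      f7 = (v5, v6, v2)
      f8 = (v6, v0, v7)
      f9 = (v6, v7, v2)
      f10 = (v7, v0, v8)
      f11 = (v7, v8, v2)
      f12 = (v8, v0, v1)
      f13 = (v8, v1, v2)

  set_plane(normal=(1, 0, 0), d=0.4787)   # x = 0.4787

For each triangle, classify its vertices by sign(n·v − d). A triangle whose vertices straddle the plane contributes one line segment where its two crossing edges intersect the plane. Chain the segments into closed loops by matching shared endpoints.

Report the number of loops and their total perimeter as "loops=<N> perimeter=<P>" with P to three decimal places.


loops=1 perimeter=5.009

Straddling triangles (8 of 14):
  (v1,v0,v3) [+-+] → (0.4787, 0, 0)–(0.4787, 0.600254, 0)  len=0.6003
  (v1,v3,v2) [++-] → (0.4787, 0.600254, 0.594564)–(0.4787, 0, 1.53793)  len=1.1181
  (v3,v0,v4) [+--] → (0.4787, 0.600254, 0)–(0.4787, 0.768637, 0)  len=0.1684
  (v3,v4,v2) [+--] → (0.4787, 0.768637, 0)–(0.4787, 0.600254, 0.594564)  len=0.6179
  (v7,v0,v8) [--+] → (0.4787, -0.600254, 0)–(0.4787, -0.768637, 0)  len=0.1684
  (v7,v8,v2) [-+-] → (0.4787, -0.768637, 0)–(0.4787, -0.600254, 0.594564)  len=0.6179
  (v8,v0,v1) [+-+] → (0.4787, -0.600254, 0)–(0.4787, 0, 0)  len=0.6003
  (v8,v1,v2) [++-] → (0.4787, 0, 1.53793)–(0.4787, -0.600254, 0.594564)  len=1.1181

Chained into 1 loop(s):
  loop 1: 8 segments, perimeter = 5.0094
Total perimeter = 5.009


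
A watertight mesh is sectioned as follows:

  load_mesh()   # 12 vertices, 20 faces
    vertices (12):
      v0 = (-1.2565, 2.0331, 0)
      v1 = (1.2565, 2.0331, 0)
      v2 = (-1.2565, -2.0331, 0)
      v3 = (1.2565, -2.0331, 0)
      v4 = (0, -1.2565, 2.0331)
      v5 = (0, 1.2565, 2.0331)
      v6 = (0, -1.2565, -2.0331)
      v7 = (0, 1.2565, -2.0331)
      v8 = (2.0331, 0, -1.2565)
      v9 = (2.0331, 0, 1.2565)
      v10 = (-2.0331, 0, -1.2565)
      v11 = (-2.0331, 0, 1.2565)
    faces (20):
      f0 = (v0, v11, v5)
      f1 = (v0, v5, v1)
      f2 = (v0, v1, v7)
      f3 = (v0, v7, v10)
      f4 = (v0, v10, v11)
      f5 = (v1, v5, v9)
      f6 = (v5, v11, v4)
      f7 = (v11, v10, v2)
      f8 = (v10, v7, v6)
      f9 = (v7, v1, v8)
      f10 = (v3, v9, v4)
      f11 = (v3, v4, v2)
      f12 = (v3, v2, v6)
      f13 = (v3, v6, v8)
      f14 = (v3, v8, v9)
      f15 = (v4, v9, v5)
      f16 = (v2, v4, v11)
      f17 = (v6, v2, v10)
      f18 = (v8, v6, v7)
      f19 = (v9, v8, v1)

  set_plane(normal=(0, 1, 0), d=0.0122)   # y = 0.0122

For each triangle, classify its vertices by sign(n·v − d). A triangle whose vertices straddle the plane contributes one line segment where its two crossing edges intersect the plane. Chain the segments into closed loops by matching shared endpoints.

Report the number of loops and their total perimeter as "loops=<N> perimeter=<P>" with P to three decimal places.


loops=1 perimeter=13.702

Straddling triangles (10 of 20):
  (v0,v11,v5) [+-+] → (-2.02844, 0.0122, 1.24896)–(-2.01336, 0.0122, 1.26404)  len=0.0213
  (v0,v7,v10) [++-] → (-2.01336, 0.0122, -1.26404)–(-2.02844, 0.0122, -1.24896)  len=0.0213
  (v0,v10,v11) [+--] → (-2.02844, 0.0122, -1.24896)–(-2.02844, 0.0122, 1.24896)  len=2.4979
  (v1,v5,v9) [++-] → (2.01336, 0.0122, 1.26404)–(2.02844, 0.0122, 1.24896)  len=0.0213
  (v5,v11,v4) [+--] → (-2.01336, 0.0122, 1.26404)–(0, 0.0122, 2.0331)  len=2.1552
  (v10,v7,v6) [-+-] → (-2.01336, 0.0122, -1.26404)–(0, 0.0122, -2.0331)  len=2.1552
  (v7,v1,v8) [++-] → (2.02844, 0.0122, -1.24896)–(2.01336, 0.0122, -1.26404)  len=0.0213
  (v4,v9,v5) [--+] → (2.01336, 0.0122, 1.26404)–(0, 0.0122, 2.0331)  len=2.1552
  (v8,v6,v7) [--+] → (0, 0.0122, -2.0331)–(2.01336, 0.0122, -1.26404)  len=2.1552
  (v9,v8,v1) [--+] → (2.02844, 0.0122, -1.24896)–(2.02844, 0.0122, 1.24896)  len=2.4979

Chained into 1 loop(s):
  loop 1: 10 segments, perimeter = 13.7021
Total perimeter = 13.702


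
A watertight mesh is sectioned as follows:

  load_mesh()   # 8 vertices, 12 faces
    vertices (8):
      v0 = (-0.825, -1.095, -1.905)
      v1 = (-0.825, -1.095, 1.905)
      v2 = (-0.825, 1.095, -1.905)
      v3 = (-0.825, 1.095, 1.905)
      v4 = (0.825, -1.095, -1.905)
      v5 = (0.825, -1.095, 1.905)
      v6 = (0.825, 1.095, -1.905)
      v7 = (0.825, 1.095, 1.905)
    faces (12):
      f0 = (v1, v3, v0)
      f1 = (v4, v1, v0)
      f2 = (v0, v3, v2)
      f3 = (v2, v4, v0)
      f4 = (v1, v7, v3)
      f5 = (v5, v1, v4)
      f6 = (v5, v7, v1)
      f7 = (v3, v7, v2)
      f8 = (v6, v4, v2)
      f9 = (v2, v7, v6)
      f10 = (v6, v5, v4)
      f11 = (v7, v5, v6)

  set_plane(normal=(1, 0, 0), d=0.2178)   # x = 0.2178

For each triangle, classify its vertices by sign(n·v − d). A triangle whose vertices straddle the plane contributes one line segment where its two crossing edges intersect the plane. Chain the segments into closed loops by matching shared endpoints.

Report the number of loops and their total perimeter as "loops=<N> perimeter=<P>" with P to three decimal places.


loops=1 perimeter=12.000

Straddling triangles (8 of 12):
  (v4,v1,v0) [+--] → (0.2178, -1.095, -0.50292)–(0.2178, -1.095, -1.905)  len=1.4021
  (v2,v4,v0) [-+-] → (0.2178, -0.28908, -1.905)–(0.2178, -1.095, -1.905)  len=0.8059
  (v1,v7,v3) [-+-] → (0.2178, 0.28908, 1.905)–(0.2178, 1.095, 1.905)  len=0.8059
  (v5,v1,v4) [+-+] → (0.2178, -1.095, 1.905)–(0.2178, -1.095, -0.50292)  len=2.4079
  (v5,v7,v1) [++-] → (0.2178, 0.28908, 1.905)–(0.2178, -1.095, 1.905)  len=1.3841
  (v3,v7,v2) [-+-] → (0.2178, 1.095, 1.905)–(0.2178, 1.095, 0.50292)  len=1.4021
  (v6,v4,v2) [++-] → (0.2178, -0.28908, -1.905)–(0.2178, 1.095, -1.905)  len=1.3841
  (v2,v7,v6) [-++] → (0.2178, 1.095, 0.50292)–(0.2178, 1.095, -1.905)  len=2.4079

Chained into 1 loop(s):
  loop 1: 8 segments, perimeter = 12.0000
Total perimeter = 12.000


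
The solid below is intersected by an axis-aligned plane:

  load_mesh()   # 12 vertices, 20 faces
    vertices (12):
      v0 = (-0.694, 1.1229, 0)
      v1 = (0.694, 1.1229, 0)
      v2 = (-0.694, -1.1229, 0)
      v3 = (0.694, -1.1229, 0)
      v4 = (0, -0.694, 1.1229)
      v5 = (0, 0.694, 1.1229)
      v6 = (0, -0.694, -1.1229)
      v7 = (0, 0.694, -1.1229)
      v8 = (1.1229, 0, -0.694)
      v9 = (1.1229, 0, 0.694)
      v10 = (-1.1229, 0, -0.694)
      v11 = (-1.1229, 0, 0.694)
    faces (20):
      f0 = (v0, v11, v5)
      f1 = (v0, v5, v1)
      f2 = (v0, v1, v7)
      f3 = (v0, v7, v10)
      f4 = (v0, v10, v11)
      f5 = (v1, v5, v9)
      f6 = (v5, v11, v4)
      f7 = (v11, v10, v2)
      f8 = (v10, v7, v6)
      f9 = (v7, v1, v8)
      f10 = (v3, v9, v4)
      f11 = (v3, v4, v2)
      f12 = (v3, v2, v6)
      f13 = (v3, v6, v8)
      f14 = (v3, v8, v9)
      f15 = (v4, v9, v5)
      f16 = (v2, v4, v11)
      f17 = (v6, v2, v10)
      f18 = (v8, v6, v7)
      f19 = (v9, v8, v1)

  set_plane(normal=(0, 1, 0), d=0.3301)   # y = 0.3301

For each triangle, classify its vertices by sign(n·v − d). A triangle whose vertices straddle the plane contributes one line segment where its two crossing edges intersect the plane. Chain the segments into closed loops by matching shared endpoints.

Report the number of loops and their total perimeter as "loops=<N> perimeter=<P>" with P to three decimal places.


loops=1 perimeter=6.789

Straddling triangles (10 of 20):
  (v0,v11,v5) [+-+] → (-0.996816, 0.3301, 0.489984)–(-0.588794, 0.3301, 0.898006)  len=0.5770
  (v0,v7,v10) [++-] → (-0.588794, 0.3301, -0.898006)–(-0.996816, 0.3301, -0.489984)  len=0.5770
  (v0,v10,v11) [+--] → (-0.996816, 0.3301, -0.489984)–(-0.996816, 0.3301, 0.489984)  len=0.9800
  (v1,v5,v9) [++-] → (0.588794, 0.3301, 0.898006)–(0.996816, 0.3301, 0.489984)  len=0.5770
  (v5,v11,v4) [+--] → (-0.588794, 0.3301, 0.898006)–(0, 0.3301, 1.1229)  len=0.6303
  (v10,v7,v6) [-+-] → (-0.588794, 0.3301, -0.898006)–(0, 0.3301, -1.1229)  len=0.6303
  (v7,v1,v8) [++-] → (0.996816, 0.3301, -0.489984)–(0.588794, 0.3301, -0.898006)  len=0.5770
  (v4,v9,v5) [--+] → (0.588794, 0.3301, 0.898006)–(0, 0.3301, 1.1229)  len=0.6303
  (v8,v6,v7) [--+] → (0, 0.3301, -1.1229)–(0.588794, 0.3301, -0.898006)  len=0.6303
  (v9,v8,v1) [--+] → (0.996816, 0.3301, -0.489984)–(0.996816, 0.3301, 0.489984)  len=0.9800

Chained into 1 loop(s):
  loop 1: 10 segments, perimeter = 6.7892
Total perimeter = 6.789


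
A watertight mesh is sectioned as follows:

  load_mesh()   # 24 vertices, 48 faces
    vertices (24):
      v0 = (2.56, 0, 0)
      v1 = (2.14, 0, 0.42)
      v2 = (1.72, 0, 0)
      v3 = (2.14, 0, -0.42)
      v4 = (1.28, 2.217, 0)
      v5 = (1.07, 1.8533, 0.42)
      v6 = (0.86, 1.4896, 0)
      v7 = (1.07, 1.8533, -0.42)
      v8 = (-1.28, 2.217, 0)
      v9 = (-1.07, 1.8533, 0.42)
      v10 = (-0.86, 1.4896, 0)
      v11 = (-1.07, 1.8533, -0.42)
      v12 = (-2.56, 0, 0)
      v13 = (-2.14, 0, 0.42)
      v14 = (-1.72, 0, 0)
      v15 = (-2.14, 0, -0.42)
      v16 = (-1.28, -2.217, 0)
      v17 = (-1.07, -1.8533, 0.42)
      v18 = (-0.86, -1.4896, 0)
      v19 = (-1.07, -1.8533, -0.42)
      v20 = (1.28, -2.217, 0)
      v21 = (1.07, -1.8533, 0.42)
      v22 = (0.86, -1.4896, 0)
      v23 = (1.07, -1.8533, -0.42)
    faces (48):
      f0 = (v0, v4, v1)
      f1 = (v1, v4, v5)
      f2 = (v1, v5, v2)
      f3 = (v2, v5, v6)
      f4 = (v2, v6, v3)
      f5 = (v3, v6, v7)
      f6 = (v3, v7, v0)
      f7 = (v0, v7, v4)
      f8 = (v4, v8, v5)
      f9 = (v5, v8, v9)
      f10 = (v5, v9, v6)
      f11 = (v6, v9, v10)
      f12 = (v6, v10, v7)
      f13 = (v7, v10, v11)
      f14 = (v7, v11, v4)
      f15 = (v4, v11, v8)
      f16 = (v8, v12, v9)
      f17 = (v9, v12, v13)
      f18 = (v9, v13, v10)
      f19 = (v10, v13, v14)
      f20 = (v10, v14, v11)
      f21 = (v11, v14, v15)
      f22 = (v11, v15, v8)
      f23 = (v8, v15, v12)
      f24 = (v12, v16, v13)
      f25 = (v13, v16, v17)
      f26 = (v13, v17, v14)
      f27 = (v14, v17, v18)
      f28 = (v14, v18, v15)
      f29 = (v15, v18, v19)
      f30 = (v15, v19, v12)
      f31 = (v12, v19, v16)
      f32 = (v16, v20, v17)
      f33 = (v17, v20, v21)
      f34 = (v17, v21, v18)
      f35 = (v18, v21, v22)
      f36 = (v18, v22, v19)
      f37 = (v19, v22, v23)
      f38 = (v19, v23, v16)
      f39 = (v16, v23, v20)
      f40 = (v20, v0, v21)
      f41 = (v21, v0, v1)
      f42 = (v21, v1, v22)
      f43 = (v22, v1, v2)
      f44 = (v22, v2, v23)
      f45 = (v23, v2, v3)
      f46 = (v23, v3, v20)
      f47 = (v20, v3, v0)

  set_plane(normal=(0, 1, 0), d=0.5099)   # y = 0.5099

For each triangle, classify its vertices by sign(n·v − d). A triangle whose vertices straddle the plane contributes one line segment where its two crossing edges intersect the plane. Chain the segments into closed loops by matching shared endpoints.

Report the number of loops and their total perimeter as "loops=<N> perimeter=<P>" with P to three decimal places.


Straddling triangles (16 of 48):
  (v0,v4,v1) [-+-] → (2.26561, 0.5099, 0)–(1.9422, 0.5099, 0.323402)  len=0.4574
  (v1,v4,v5) [-++] → (1.9422, 0.5099, 0.323402)–(1.84561, 0.5099, 0.42)  len=0.1366
  (v1,v5,v2) [-+-] → (1.84561, 0.5099, 0.42)–(1.54116, 0.5099, 0.115555)  len=0.4306
  (v2,v5,v6) [-++] → (1.54116, 0.5099, 0.115555)–(1.42562, 0.5099, 0)  len=0.1634
  (v2,v6,v3) [-+-] → (1.42562, 0.5099, 0)–(1.70185, 0.5099, -0.276231)  len=0.3906
  (v3,v6,v7) [-++] → (1.70185, 0.5099, -0.276231)–(1.84561, 0.5099, -0.42)  len=0.2033
  (v3,v7,v0) [-+-] → (1.84561, 0.5099, -0.42)–(2.15006, 0.5099, -0.115555)  len=0.4306
  (v0,v7,v4) [-++] → (2.15006, 0.5099, -0.115555)–(2.26561, 0.5099, 0)  len=0.1634
  (v8,v12,v9) [+-+] → (-2.26561, 0.5099, 0)–(-2.15006, 0.5099, 0.115555)  len=0.1634
  (v9,v12,v13) [+--] → (-2.15006, 0.5099, 0.115555)–(-1.84561, 0.5099, 0.42)  len=0.4306
  (v9,v13,v10) [+-+] → (-1.84561, 0.5099, 0.42)–(-1.70185, 0.5099, 0.276231)  len=0.2033
  (v10,v13,v14) [+--] → (-1.70185, 0.5099, 0.276231)–(-1.42562, 0.5099, 0)  len=0.3906
  (v10,v14,v11) [+-+] → (-1.42562, 0.5099, 0)–(-1.54116, 0.5099, -0.115555)  len=0.1634
  (v11,v14,v15) [+--] → (-1.54116, 0.5099, -0.115555)–(-1.84561, 0.5099, -0.42)  len=0.4306
  (v11,v15,v8) [+-+] → (-1.84561, 0.5099, -0.42)–(-1.9422, 0.5099, -0.323402)  len=0.1366
  (v8,v15,v12) [+--] → (-1.9422, 0.5099, -0.323402)–(-2.26561, 0.5099, 0)  len=0.4574

Chained into 2 loop(s):
  loop 1: 8 segments, perimeter = 2.3759
  loop 2: 8 segments, perimeter = 2.3759
Total perimeter = 4.752

loops=2 perimeter=4.752


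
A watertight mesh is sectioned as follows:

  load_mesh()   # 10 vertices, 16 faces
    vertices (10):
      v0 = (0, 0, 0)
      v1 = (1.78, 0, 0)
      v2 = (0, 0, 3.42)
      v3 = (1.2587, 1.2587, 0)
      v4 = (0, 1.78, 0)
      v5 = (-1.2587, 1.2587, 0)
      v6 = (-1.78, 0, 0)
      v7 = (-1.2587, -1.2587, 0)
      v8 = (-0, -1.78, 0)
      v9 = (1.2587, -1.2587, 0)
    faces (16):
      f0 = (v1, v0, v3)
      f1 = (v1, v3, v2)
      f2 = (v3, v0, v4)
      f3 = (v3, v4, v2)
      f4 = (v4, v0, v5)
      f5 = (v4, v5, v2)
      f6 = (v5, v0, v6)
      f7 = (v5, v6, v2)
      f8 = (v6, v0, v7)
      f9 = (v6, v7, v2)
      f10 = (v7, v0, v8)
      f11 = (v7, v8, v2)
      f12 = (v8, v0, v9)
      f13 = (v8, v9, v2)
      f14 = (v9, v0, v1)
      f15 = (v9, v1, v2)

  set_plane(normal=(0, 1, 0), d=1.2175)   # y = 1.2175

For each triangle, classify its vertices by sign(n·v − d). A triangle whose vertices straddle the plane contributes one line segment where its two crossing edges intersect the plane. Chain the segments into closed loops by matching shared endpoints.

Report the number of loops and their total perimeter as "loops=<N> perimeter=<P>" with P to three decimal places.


Straddling triangles (8 of 16):
  (v1,v0,v3) [--+] → (1.2175, 1.2175, 0)–(1.27576, 1.2175, 0)  len=0.0583
  (v1,v3,v2) [-+-] → (1.27576, 1.2175, 0)–(1.2175, 1.2175, 0.111944)  len=0.1262
  (v3,v0,v4) [+-+] → (1.2175, 1.2175, 0)–(0, 1.2175, 0)  len=1.2175
  (v3,v4,v2) [++-] → (0, 1.2175, 1.08076)–(1.2175, 1.2175, 0.111944)  len=1.5559
  (v4,v0,v5) [+-+] → (0, 1.2175, 0)–(-1.2175, 1.2175, 0)  len=1.2175
  (v4,v5,v2) [++-] → (-1.2175, 1.2175, 0.111944)–(0, 1.2175, 1.08076)  len=1.5559
  (v5,v0,v6) [+--] → (-1.2175, 1.2175, 0)–(-1.27576, 1.2175, 0)  len=0.0583
  (v5,v6,v2) [+--] → (-1.27576, 1.2175, 0)–(-1.2175, 1.2175, 0.111944)  len=0.1262

Chained into 1 loop(s):
  loop 1: 8 segments, perimeter = 5.9158
Total perimeter = 5.916

loops=1 perimeter=5.916


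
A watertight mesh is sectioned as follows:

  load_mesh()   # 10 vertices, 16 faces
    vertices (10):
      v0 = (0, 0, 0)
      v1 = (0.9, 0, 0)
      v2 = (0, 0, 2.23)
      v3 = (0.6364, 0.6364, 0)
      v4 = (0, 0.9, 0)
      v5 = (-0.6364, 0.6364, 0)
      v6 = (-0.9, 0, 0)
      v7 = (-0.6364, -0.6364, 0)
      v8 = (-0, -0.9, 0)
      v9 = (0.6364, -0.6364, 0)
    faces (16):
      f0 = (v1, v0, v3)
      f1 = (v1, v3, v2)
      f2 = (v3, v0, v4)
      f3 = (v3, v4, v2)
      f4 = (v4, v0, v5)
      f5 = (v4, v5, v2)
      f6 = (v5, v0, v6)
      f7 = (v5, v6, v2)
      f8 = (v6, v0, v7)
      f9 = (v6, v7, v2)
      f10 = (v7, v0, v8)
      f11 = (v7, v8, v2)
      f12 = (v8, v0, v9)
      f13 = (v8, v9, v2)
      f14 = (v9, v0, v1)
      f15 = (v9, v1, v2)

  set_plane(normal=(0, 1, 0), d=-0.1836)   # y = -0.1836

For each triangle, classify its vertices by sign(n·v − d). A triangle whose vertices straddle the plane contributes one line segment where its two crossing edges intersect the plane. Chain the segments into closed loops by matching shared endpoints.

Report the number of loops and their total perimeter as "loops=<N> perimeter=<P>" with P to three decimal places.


loops=1 perimeter=5.596

Straddling triangles (8 of 16):
  (v6,v0,v7) [++-] → (-0.1836, -0.1836, 0)–(-0.823952, -0.1836, 0)  len=0.6404
  (v6,v7,v2) [+-+] → (-0.823952, -0.1836, 0)–(-0.1836, -0.1836, 1.58665)  len=1.7110
  (v7,v0,v8) [-+-] → (-0.1836, -0.1836, 0)–(0, -0.1836, 0)  len=0.1836
  (v7,v8,v2) [--+] → (0, -0.1836, 1.77508)–(-0.1836, -0.1836, 1.58665)  len=0.2631
  (v8,v0,v9) [-+-] → (0, -0.1836, 0)–(0.1836, -0.1836, 0)  len=0.1836
  (v8,v9,v2) [--+] → (0.1836, -0.1836, 1.58665)–(0, -0.1836, 1.77508)  len=0.2631
  (v9,v0,v1) [-++] → (0.1836, -0.1836, 0)–(0.823952, -0.1836, 0)  len=0.6404
  (v9,v1,v2) [-++] → (0.823952, -0.1836, 0)–(0.1836, -0.1836, 1.58665)  len=1.7110

Chained into 1 loop(s):
  loop 1: 8 segments, perimeter = 5.5961
Total perimeter = 5.596


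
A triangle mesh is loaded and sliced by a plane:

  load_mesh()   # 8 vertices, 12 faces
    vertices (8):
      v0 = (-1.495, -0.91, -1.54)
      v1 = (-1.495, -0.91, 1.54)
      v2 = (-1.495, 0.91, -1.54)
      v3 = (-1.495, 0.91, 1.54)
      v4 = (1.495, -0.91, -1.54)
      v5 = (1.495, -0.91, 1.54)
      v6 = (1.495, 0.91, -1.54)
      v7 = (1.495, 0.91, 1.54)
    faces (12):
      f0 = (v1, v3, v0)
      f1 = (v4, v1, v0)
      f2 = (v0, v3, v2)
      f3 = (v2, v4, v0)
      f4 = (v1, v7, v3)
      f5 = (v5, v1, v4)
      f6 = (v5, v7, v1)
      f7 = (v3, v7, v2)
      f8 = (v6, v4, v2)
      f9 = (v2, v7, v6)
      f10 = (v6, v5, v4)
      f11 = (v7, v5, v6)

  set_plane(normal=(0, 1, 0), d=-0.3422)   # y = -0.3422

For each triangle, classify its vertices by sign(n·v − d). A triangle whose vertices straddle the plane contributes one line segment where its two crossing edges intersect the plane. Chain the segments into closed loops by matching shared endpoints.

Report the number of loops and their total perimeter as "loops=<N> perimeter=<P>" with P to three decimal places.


loops=1 perimeter=12.140

Straddling triangles (8 of 12):
  (v1,v3,v0) [-+-] → (-1.495, -0.3422, 1.54)–(-1.495, -0.3422, -0.579108)  len=2.1191
  (v0,v3,v2) [-++] → (-1.495, -0.3422, -0.579108)–(-1.495, -0.3422, -1.54)  len=0.9609
  (v2,v4,v0) [+--] → (0.562186, -0.3422, -1.54)–(-1.495, -0.3422, -1.54)  len=2.0572
  (v1,v7,v3) [-++] → (-0.562186, -0.3422, 1.54)–(-1.495, -0.3422, 1.54)  len=0.9328
  (v5,v7,v1) [-+-] → (1.495, -0.3422, 1.54)–(-0.562186, -0.3422, 1.54)  len=2.0572
  (v6,v4,v2) [+-+] → (1.495, -0.3422, -1.54)–(0.562186, -0.3422, -1.54)  len=0.9328
  (v6,v5,v4) [+--] → (1.495, -0.3422, 0.579108)–(1.495, -0.3422, -1.54)  len=2.1191
  (v7,v5,v6) [+-+] → (1.495, -0.3422, 1.54)–(1.495, -0.3422, 0.579108)  len=0.9609

Chained into 1 loop(s):
  loop 1: 8 segments, perimeter = 12.1400
Total perimeter = 12.140


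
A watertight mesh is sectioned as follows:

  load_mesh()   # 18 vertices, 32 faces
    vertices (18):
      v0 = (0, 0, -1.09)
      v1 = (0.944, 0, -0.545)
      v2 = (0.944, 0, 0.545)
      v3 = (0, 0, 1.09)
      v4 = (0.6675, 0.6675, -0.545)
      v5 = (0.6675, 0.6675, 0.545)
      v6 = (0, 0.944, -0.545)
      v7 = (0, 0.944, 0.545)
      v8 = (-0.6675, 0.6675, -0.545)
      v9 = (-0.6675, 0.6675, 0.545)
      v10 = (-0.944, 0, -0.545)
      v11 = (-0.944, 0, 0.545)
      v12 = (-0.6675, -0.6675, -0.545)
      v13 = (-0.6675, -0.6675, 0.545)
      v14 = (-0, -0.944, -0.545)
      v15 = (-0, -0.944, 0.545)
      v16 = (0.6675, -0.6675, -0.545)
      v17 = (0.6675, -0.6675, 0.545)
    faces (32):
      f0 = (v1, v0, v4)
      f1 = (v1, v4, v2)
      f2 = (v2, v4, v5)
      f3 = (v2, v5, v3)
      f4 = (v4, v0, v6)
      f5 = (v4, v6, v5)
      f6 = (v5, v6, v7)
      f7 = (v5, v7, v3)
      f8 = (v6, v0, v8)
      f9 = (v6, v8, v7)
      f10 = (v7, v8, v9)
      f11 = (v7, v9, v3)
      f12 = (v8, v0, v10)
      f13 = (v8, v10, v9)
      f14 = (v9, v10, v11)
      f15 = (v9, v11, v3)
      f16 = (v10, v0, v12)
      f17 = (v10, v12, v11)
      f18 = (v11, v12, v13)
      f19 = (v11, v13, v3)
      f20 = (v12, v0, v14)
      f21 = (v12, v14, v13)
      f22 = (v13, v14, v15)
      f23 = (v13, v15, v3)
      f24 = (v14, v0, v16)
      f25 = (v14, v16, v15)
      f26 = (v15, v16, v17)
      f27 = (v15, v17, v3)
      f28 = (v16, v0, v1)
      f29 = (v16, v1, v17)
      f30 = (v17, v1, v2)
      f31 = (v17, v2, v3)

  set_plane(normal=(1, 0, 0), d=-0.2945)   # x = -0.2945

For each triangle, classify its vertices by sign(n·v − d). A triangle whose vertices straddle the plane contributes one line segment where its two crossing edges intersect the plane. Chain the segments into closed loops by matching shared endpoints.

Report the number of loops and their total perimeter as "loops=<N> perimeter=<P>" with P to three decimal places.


loops=1 perimeter=5.828

Straddling triangles (12 of 32):
  (v6,v0,v8) [++-] → (-0.2945, 0.2945, -0.849547)–(-0.2945, 0.822009, -0.545)  len=0.6091
  (v6,v8,v7) [+-+] → (-0.2945, 0.822009, -0.545)–(-0.2945, 0.822009, 0.0640936)  len=0.6091
  (v7,v8,v9) [+--] → (-0.2945, 0.822009, 0.0640936)–(-0.2945, 0.822009, 0.545)  len=0.4809
  (v7,v9,v3) [+-+] → (-0.2945, 0.822009, 0.545)–(-0.2945, 0.2945, 0.849547)  len=0.6091
  (v8,v0,v10) [-+-] → (-0.2945, 0.2945, -0.849547)–(-0.2945, 0, -0.919976)  len=0.3028
  (v9,v11,v3) [--+] → (-0.2945, 0, 0.919976)–(-0.2945, 0.2945, 0.849547)  len=0.3028
  (v10,v0,v12) [-+-] → (-0.2945, 0, -0.919976)–(-0.2945, -0.2945, -0.849547)  len=0.3028
  (v11,v13,v3) [--+] → (-0.2945, -0.2945, 0.849547)–(-0.2945, 0, 0.919976)  len=0.3028
  (v12,v0,v14) [-++] → (-0.2945, -0.2945, -0.849547)–(-0.2945, -0.822009, -0.545)  len=0.6091
  (v12,v14,v13) [-+-] → (-0.2945, -0.822009, -0.545)–(-0.2945, -0.822009, -0.0640936)  len=0.4809
  (v13,v14,v15) [-++] → (-0.2945, -0.822009, -0.0640936)–(-0.2945, -0.822009, 0.545)  len=0.6091
  (v13,v15,v3) [-++] → (-0.2945, -0.822009, 0.545)–(-0.2945, -0.2945, 0.849547)  len=0.6091

Chained into 1 loop(s):
  loop 1: 12 segments, perimeter = 5.8277
Total perimeter = 5.828


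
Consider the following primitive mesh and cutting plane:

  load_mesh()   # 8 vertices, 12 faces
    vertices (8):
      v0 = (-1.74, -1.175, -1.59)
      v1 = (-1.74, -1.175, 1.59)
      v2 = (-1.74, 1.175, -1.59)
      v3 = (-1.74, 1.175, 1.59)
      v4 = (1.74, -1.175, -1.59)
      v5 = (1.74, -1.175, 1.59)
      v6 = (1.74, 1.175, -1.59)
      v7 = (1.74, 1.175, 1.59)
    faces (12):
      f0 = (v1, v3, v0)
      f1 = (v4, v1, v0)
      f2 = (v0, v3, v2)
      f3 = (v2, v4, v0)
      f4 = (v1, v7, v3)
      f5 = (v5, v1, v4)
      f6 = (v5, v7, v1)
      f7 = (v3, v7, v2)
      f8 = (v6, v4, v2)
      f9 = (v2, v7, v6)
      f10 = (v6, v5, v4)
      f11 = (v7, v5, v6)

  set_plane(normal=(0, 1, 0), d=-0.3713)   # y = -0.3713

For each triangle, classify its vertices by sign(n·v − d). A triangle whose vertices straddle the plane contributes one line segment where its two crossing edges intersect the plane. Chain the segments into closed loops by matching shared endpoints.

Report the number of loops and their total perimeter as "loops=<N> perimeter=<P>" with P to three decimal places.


Straddling triangles (8 of 12):
  (v1,v3,v0) [-+-] → (-1.74, -0.3713, 1.59)–(-1.74, -0.3713, -0.50244)  len=2.0924
  (v0,v3,v2) [-++] → (-1.74, -0.3713, -0.50244)–(-1.74, -0.3713, -1.59)  len=1.0876
  (v2,v4,v0) [+--] → (0.54984, -0.3713, -1.59)–(-1.74, -0.3713, -1.59)  len=2.2898
  (v1,v7,v3) [-++] → (-0.54984, -0.3713, 1.59)–(-1.74, -0.3713, 1.59)  len=1.1902
  (v5,v7,v1) [-+-] → (1.74, -0.3713, 1.59)–(-0.54984, -0.3713, 1.59)  len=2.2898
  (v6,v4,v2) [+-+] → (1.74, -0.3713, -1.59)–(0.54984, -0.3713, -1.59)  len=1.1902
  (v6,v5,v4) [+--] → (1.74, -0.3713, 0.50244)–(1.74, -0.3713, -1.59)  len=2.0924
  (v7,v5,v6) [+-+] → (1.74, -0.3713, 1.59)–(1.74, -0.3713, 0.50244)  len=1.0876

Chained into 1 loop(s):
  loop 1: 8 segments, perimeter = 13.3200
Total perimeter = 13.320

loops=1 perimeter=13.320


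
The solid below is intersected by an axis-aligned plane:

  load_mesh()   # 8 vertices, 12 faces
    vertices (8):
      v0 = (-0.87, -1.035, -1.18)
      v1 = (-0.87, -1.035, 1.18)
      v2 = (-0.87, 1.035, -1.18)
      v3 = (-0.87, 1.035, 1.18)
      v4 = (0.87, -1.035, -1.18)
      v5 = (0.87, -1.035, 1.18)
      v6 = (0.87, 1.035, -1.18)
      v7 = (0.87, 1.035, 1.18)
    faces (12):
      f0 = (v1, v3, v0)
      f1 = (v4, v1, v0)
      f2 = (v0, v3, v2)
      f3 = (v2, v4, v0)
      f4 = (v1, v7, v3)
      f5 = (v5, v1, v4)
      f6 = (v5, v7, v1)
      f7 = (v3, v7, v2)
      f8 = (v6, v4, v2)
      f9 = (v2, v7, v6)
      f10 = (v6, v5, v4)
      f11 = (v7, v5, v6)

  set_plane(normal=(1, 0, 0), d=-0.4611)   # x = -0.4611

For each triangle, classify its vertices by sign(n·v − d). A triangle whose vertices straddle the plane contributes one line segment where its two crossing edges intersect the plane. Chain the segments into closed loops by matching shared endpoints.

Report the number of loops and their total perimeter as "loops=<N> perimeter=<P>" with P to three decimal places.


loops=1 perimeter=8.860

Straddling triangles (8 of 12):
  (v4,v1,v0) [+--] → (-0.4611, -1.035, 0.6254)–(-0.4611, -1.035, -1.18)  len=1.8054
  (v2,v4,v0) [-+-] → (-0.4611, 0.54855, -1.18)–(-0.4611, -1.035, -1.18)  len=1.5835
  (v1,v7,v3) [-+-] → (-0.4611, -0.54855, 1.18)–(-0.4611, 1.035, 1.18)  len=1.5835
  (v5,v1,v4) [+-+] → (-0.4611, -1.035, 1.18)–(-0.4611, -1.035, 0.6254)  len=0.5546
  (v5,v7,v1) [++-] → (-0.4611, -0.54855, 1.18)–(-0.4611, -1.035, 1.18)  len=0.4864
  (v3,v7,v2) [-+-] → (-0.4611, 1.035, 1.18)–(-0.4611, 1.035, -0.6254)  len=1.8054
  (v6,v4,v2) [++-] → (-0.4611, 0.54855, -1.18)–(-0.4611, 1.035, -1.18)  len=0.4864
  (v2,v7,v6) [-++] → (-0.4611, 1.035, -0.6254)–(-0.4611, 1.035, -1.18)  len=0.5546

Chained into 1 loop(s):
  loop 1: 8 segments, perimeter = 8.8600
Total perimeter = 8.860


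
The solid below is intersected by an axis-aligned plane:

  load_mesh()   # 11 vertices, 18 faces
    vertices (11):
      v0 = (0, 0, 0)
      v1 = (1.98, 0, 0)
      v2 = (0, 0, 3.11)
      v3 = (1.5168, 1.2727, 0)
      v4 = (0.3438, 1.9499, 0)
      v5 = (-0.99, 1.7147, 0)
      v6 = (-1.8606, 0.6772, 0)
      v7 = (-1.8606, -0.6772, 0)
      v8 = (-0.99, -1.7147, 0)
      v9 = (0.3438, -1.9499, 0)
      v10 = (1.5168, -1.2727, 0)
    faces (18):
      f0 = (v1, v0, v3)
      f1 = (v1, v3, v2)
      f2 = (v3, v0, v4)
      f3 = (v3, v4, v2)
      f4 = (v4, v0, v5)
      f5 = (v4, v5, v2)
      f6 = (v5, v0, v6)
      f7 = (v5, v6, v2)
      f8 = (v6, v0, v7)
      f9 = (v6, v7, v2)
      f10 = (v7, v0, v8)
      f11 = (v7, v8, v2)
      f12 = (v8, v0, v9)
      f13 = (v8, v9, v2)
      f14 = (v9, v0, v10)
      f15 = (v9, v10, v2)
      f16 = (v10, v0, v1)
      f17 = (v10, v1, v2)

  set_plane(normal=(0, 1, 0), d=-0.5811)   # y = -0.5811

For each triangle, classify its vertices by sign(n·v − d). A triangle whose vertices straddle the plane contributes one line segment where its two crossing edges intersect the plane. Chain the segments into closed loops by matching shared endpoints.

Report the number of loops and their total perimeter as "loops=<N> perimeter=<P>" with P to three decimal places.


loops=1 perimeter=9.421

Straddling triangles (10 of 18):
  (v6,v0,v7) [++-] → (-1.59657, -0.5811, 0)–(-1.8606, -0.5811, 0)  len=0.2640
  (v6,v7,v2) [+-+] → (-1.8606, -0.5811, 0)–(-1.59657, -0.5811, 0.441333)  len=0.5143
  (v7,v0,v8) [-+-] → (-1.59657, -0.5811, 0)–(-0.335504, -0.5811, 0)  len=1.2611
  (v7,v8,v2) [--+] → (-0.335504, -0.5811, 2.05604)–(-1.59657, -0.5811, 0.441333)  len=2.0488
  (v8,v0,v9) [-+-] → (-0.335504, -0.5811, 0)–(0.102458, -0.5811, 0)  len=0.4380
  (v8,v9,v2) [--+] → (0.102458, -0.5811, 2.18317)–(-0.335504, -0.5811, 2.05604)  len=0.4560
  (v9,v0,v10) [-+-] → (0.102458, -0.5811, 0)–(0.692553, -0.5811, 0)  len=0.5901
  (v9,v10,v2) [--+] → (0.692553, -0.5811, 1.69001)–(0.102458, -0.5811, 2.18317)  len=0.7690
  (v10,v0,v1) [-++] → (0.692553, -0.5811, 0)–(1.76851, -0.5811, 0)  len=1.0760
  (v10,v1,v2) [-++] → (1.76851, -0.5811, 0)–(0.692553, -0.5811, 1.69001)  len=2.0035

Chained into 1 loop(s):
  loop 1: 10 segments, perimeter = 9.4207
Total perimeter = 9.421


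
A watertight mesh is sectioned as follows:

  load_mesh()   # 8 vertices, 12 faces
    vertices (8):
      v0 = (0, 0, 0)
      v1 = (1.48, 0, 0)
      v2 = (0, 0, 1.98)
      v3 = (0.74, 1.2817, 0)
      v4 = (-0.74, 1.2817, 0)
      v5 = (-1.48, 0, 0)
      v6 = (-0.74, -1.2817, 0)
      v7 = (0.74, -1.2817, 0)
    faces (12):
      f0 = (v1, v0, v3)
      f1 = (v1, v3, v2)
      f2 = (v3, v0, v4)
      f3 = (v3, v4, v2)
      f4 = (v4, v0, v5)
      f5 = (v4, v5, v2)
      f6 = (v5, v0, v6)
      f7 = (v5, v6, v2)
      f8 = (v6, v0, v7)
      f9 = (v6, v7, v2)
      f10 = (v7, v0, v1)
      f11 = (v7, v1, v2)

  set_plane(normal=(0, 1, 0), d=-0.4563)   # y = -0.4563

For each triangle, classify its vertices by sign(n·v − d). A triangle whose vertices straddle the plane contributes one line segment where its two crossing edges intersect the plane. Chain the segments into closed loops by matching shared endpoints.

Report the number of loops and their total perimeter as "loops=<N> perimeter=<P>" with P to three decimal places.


Straddling triangles (6 of 12):
  (v5,v0,v6) [++-] → (-0.263449, -0.4563, 0)–(-1.21655, -0.4563, 0)  len=0.9531
  (v5,v6,v2) [+-+] → (-1.21655, -0.4563, 0)–(-0.263449, -0.4563, 1.2751)  len=1.5919
  (v6,v0,v7) [-+-] → (-0.263449, -0.4563, 0)–(0.263449, -0.4563, 0)  len=0.5269
  (v6,v7,v2) [--+] → (0.263449, -0.4563, 1.2751)–(-0.263449, -0.4563, 1.2751)  len=0.5269
  (v7,v0,v1) [-++] → (0.263449, -0.4563, 0)–(1.21655, -0.4563, 0)  len=0.9531
  (v7,v1,v2) [-++] → (1.21655, -0.4563, 0)–(0.263449, -0.4563, 1.2751)  len=1.5919

Chained into 1 loop(s):
  loop 1: 6 segments, perimeter = 6.1439
Total perimeter = 6.144

loops=1 perimeter=6.144


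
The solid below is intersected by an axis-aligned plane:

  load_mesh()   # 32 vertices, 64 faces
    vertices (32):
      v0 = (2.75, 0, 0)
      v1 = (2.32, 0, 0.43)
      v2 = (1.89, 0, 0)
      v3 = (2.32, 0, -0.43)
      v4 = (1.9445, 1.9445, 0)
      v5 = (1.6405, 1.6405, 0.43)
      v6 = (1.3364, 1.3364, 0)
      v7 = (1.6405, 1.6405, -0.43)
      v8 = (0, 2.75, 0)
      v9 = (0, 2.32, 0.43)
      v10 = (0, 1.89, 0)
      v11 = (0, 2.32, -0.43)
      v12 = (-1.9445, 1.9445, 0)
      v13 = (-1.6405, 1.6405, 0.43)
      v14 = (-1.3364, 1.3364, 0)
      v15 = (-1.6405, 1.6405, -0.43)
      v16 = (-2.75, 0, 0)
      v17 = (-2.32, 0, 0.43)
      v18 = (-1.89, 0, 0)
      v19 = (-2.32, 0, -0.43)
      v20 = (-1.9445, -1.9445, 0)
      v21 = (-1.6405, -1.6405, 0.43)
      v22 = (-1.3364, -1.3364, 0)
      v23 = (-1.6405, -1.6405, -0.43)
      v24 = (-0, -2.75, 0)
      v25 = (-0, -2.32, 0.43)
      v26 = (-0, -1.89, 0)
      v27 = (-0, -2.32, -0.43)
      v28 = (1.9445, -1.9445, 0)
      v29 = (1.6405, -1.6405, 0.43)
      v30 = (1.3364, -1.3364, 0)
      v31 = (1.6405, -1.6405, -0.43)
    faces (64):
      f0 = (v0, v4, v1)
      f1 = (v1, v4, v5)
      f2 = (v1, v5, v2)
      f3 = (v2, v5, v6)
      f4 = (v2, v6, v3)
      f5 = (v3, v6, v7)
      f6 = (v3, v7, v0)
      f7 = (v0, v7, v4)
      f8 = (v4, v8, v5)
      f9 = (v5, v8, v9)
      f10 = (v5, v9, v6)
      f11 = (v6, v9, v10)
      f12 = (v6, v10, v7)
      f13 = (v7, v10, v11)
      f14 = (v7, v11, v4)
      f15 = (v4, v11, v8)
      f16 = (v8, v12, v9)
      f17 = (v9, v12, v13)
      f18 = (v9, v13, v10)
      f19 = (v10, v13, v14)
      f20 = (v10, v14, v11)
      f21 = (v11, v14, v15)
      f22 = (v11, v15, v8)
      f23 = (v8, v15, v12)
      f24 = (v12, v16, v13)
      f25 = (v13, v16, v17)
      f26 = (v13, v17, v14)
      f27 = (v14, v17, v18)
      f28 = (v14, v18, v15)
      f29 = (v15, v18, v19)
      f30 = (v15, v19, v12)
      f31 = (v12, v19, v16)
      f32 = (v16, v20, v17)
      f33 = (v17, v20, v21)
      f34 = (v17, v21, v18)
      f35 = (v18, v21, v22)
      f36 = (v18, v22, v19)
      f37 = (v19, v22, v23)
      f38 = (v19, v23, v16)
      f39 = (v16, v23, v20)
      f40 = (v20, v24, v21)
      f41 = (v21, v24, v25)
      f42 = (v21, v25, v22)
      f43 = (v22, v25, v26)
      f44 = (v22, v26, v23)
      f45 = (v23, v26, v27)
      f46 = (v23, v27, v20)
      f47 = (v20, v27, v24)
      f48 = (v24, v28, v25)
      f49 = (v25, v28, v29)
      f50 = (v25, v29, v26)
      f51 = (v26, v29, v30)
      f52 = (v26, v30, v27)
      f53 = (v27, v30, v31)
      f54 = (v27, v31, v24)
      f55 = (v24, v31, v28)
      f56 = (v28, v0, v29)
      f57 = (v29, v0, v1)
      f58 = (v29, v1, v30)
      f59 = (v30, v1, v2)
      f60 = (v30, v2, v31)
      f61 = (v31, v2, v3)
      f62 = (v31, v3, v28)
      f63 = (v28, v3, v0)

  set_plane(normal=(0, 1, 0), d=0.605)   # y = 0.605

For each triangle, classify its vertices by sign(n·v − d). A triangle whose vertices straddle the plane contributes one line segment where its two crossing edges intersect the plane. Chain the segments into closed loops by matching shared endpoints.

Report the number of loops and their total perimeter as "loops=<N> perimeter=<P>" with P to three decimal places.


Straddling triangles (16 of 64):
  (v0,v4,v1) [-+-] → (2.49938, 0.605, 0)–(2.20317, 0.605, 0.296212)  len=0.4189
  (v1,v4,v5) [-++] → (2.20317, 0.605, 0.296212)–(2.06941, 0.605, 0.43)  len=0.1892
  (v1,v5,v2) [-+-] → (2.06941, 0.605, 0.43)–(1.79799, 0.605, 0.15858)  len=0.3838
  (v2,v5,v6) [-++] → (1.79799, 0.605, 0.15858)–(1.63938, 0.605, 0)  len=0.2243
  (v2,v6,v3) [-+-] → (1.63938, 0.605, 0)–(1.87472, 0.605, -0.235335)  len=0.3328
  (v3,v6,v7) [-++] → (1.87472, 0.605, -0.235335)–(2.06941, 0.605, -0.43)  len=0.2753
  (v3,v7,v0) [-+-] → (2.06941, 0.605, -0.43)–(2.34083, 0.605, -0.15858)  len=0.3838
  (v0,v7,v4) [-++] → (2.34083, 0.605, -0.15858)–(2.49938, 0.605, 0)  len=0.2242
  (v12,v16,v13) [+-+] → (-2.49938, 0.605, 0)–(-2.34083, 0.605, 0.15858)  len=0.2242
  (v13,v16,v17) [+--] → (-2.34083, 0.605, 0.15858)–(-2.06941, 0.605, 0.43)  len=0.3838
  (v13,v17,v14) [+-+] → (-2.06941, 0.605, 0.43)–(-1.87472, 0.605, 0.235335)  len=0.2753
  (v14,v17,v18) [+--] → (-1.87472, 0.605, 0.235335)–(-1.63938, 0.605, 0)  len=0.3328
  (v14,v18,v15) [+-+] → (-1.63938, 0.605, 0)–(-1.79799, 0.605, -0.15858)  len=0.2243
  (v15,v18,v19) [+--] → (-1.79799, 0.605, -0.15858)–(-2.06941, 0.605, -0.43)  len=0.3838
  (v15,v19,v12) [+-+] → (-2.06941, 0.605, -0.43)–(-2.20317, 0.605, -0.296212)  len=0.1892
  (v12,v19,v16) [+--] → (-2.20317, 0.605, -0.296212)–(-2.49938, 0.605, 0)  len=0.4189

Chained into 2 loop(s):
  loop 1: 8 segments, perimeter = 2.4324
  loop 2: 8 segments, perimeter = 2.4324
Total perimeter = 4.865

loops=2 perimeter=4.865
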